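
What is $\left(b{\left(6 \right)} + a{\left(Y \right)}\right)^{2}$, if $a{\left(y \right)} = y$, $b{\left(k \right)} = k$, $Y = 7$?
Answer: $169$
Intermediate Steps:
$\left(b{\left(6 \right)} + a{\left(Y \right)}\right)^{2} = \left(6 + 7\right)^{2} = 13^{2} = 169$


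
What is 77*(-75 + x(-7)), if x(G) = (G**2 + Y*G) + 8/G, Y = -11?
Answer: 3839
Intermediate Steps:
x(G) = G**2 - 11*G + 8/G (x(G) = (G**2 - 11*G) + 8/G = G**2 - 11*G + 8/G)
77*(-75 + x(-7)) = 77*(-75 + (8 + (-7)**2*(-11 - 7))/(-7)) = 77*(-75 - (8 + 49*(-18))/7) = 77*(-75 - (8 - 882)/7) = 77*(-75 - 1/7*(-874)) = 77*(-75 + 874/7) = 77*(349/7) = 3839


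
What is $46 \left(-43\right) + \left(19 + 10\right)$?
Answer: $-1949$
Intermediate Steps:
$46 \left(-43\right) + \left(19 + 10\right) = -1978 + 29 = -1949$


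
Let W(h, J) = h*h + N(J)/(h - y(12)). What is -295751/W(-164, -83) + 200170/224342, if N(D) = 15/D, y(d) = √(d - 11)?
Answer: -27830795625208/2754476572379 ≈ -10.104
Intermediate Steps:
y(d) = √(-11 + d)
W(h, J) = h² + 15/(J*(-1 + h)) (W(h, J) = h*h + (15/J)/(h - √(-11 + 12)) = h² + (15/J)/(h - √1) = h² + (15/J)/(h - 1*1) = h² + (15/J)/(h - 1) = h² + (15/J)/(-1 + h) = h² + 15/(J*(-1 + h)))
-295751/W(-164, -83) + 200170/224342 = -295751*(-83*(-1 - 164)/(15 - 83*(-164)²*(-1 - 164))) + 200170/224342 = -295751*13695/(15 - 83*26896*(-165)) + 200170*(1/224342) = -295751*13695/(15 + 368340720) + 100085/112171 = -295751/((-1/83*(-1/165)*368340735)) + 100085/112171 = -295751/24556049/913 + 100085/112171 = -295751*913/24556049 + 100085/112171 = -270020663/24556049 + 100085/112171 = -27830795625208/2754476572379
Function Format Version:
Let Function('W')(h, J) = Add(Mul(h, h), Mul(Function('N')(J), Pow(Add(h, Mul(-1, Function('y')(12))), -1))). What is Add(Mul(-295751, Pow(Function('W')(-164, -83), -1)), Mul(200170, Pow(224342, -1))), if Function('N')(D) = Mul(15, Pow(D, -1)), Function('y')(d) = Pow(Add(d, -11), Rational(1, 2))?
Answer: Rational(-27830795625208, 2754476572379) ≈ -10.104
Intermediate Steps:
Function('y')(d) = Pow(Add(-11, d), Rational(1, 2))
Function('W')(h, J) = Add(Pow(h, 2), Mul(15, Pow(J, -1), Pow(Add(-1, h), -1))) (Function('W')(h, J) = Add(Mul(h, h), Mul(Mul(15, Pow(J, -1)), Pow(Add(h, Mul(-1, Pow(Add(-11, 12), Rational(1, 2)))), -1))) = Add(Pow(h, 2), Mul(Mul(15, Pow(J, -1)), Pow(Add(h, Mul(-1, Pow(1, Rational(1, 2)))), -1))) = Add(Pow(h, 2), Mul(Mul(15, Pow(J, -1)), Pow(Add(h, Mul(-1, 1)), -1))) = Add(Pow(h, 2), Mul(Mul(15, Pow(J, -1)), Pow(Add(h, -1), -1))) = Add(Pow(h, 2), Mul(Mul(15, Pow(J, -1)), Pow(Add(-1, h), -1))) = Add(Pow(h, 2), Mul(15, Pow(J, -1), Pow(Add(-1, h), -1))))
Add(Mul(-295751, Pow(Function('W')(-164, -83), -1)), Mul(200170, Pow(224342, -1))) = Add(Mul(-295751, Pow(Mul(Pow(-83, -1), Pow(Add(-1, -164), -1), Add(15, Mul(-83, Pow(-164, 2), Add(-1, -164)))), -1)), Mul(200170, Pow(224342, -1))) = Add(Mul(-295751, Pow(Mul(Rational(-1, 83), Pow(-165, -1), Add(15, Mul(-83, 26896, -165))), -1)), Mul(200170, Rational(1, 224342))) = Add(Mul(-295751, Pow(Mul(Rational(-1, 83), Rational(-1, 165), Add(15, 368340720)), -1)), Rational(100085, 112171)) = Add(Mul(-295751, Pow(Mul(Rational(-1, 83), Rational(-1, 165), 368340735), -1)), Rational(100085, 112171)) = Add(Mul(-295751, Pow(Rational(24556049, 913), -1)), Rational(100085, 112171)) = Add(Mul(-295751, Rational(913, 24556049)), Rational(100085, 112171)) = Add(Rational(-270020663, 24556049), Rational(100085, 112171)) = Rational(-27830795625208, 2754476572379)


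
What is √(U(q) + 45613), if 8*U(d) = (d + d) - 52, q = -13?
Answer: √182413/2 ≈ 213.55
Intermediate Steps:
U(d) = -13/2 + d/4 (U(d) = ((d + d) - 52)/8 = (2*d - 52)/8 = (-52 + 2*d)/8 = -13/2 + d/4)
√(U(q) + 45613) = √((-13/2 + (¼)*(-13)) + 45613) = √((-13/2 - 13/4) + 45613) = √(-39/4 + 45613) = √(182413/4) = √182413/2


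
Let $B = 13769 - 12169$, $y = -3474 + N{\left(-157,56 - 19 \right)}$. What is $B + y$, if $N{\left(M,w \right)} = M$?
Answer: $-2031$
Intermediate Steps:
$y = -3631$ ($y = -3474 - 157 = -3631$)
$B = 1600$ ($B = 13769 - 12169 = 1600$)
$B + y = 1600 - 3631 = -2031$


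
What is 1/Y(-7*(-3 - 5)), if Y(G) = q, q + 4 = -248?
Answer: -1/252 ≈ -0.0039683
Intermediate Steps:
q = -252 (q = -4 - 248 = -252)
Y(G) = -252
1/Y(-7*(-3 - 5)) = 1/(-252) = -1/252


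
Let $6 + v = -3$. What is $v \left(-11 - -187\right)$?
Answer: $-1584$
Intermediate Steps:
$v = -9$ ($v = -6 - 3 = -9$)
$v \left(-11 - -187\right) = - 9 \left(-11 - -187\right) = - 9 \left(-11 + 187\right) = \left(-9\right) 176 = -1584$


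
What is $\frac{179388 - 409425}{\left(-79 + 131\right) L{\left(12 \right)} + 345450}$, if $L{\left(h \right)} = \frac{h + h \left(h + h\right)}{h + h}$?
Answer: $- \frac{230037}{346100} \approx -0.66465$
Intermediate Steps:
$L{\left(h \right)} = \frac{h + 2 h^{2}}{2 h}$ ($L{\left(h \right)} = \frac{h + h 2 h}{2 h} = \left(h + 2 h^{2}\right) \frac{1}{2 h} = \frac{h + 2 h^{2}}{2 h}$)
$\frac{179388 - 409425}{\left(-79 + 131\right) L{\left(12 \right)} + 345450} = \frac{179388 - 409425}{\left(-79 + 131\right) \left(\frac{1}{2} + 12\right) + 345450} = - \frac{230037}{52 \cdot \frac{25}{2} + 345450} = - \frac{230037}{650 + 345450} = - \frac{230037}{346100}$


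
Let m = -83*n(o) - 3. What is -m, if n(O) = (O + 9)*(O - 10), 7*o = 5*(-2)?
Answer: -351773/49 ≈ -7179.0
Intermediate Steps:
o = -10/7 (o = (5*(-2))/7 = (⅐)*(-10) = -10/7 ≈ -1.4286)
n(O) = (-10 + O)*(9 + O) (n(O) = (9 + O)*(-10 + O) = (-10 + O)*(9 + O))
m = 351773/49 (m = -83*(-90 + (-10/7)² - 1*(-10/7)) - 3 = -83*(-90 + 100/49 + 10/7) - 3 = -83*(-4240/49) - 3 = 351920/49 - 3 = 351773/49 ≈ 7179.0)
-m = -1*351773/49 = -351773/49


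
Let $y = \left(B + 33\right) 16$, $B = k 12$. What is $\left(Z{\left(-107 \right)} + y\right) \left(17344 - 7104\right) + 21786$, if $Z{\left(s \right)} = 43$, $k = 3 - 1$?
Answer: $9800986$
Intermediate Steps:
$k = 2$ ($k = 3 - 1 = 2$)
$B = 24$ ($B = 2 \cdot 12 = 24$)
$y = 912$ ($y = \left(24 + 33\right) 16 = 57 \cdot 16 = 912$)
$\left(Z{\left(-107 \right)} + y\right) \left(17344 - 7104\right) + 21786 = \left(43 + 912\right) \left(17344 - 7104\right) + 21786 = 955 \cdot 10240 + 21786 = 9779200 + 21786 = 9800986$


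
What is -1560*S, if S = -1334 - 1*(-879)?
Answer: 709800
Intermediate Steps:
S = -455 (S = -1334 + 879 = -455)
-1560*S = -1560*(-455) = 709800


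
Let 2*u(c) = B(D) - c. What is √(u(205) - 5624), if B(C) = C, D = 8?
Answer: I*√22890/2 ≈ 75.647*I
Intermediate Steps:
u(c) = 4 - c/2 (u(c) = (8 - c)/2 = 4 - c/2)
√(u(205) - 5624) = √((4 - ½*205) - 5624) = √((4 - 205/2) - 5624) = √(-197/2 - 5624) = √(-11445/2) = I*√22890/2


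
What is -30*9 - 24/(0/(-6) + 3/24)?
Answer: -462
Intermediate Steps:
-30*9 - 24/(0/(-6) + 3/24) = -270 - 24/(0*(-⅙) + 3*(1/24)) = -270 - 24/(0 + ⅛) = -270 - 24/⅛ = -270 - 24*8 = -270 - 192 = -462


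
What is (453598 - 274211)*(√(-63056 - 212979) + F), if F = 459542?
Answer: 82435860754 + 179387*I*√276035 ≈ 8.2436e+10 + 9.4248e+7*I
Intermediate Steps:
(453598 - 274211)*(√(-63056 - 212979) + F) = (453598 - 274211)*(√(-63056 - 212979) + 459542) = 179387*(√(-276035) + 459542) = 179387*(I*√276035 + 459542) = 179387*(459542 + I*√276035) = 82435860754 + 179387*I*√276035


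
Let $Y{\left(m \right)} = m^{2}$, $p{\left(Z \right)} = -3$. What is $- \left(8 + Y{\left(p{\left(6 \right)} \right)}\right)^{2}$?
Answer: $-289$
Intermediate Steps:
$- \left(8 + Y{\left(p{\left(6 \right)} \right)}\right)^{2} = - \left(8 + \left(-3\right)^{2}\right)^{2} = - \left(8 + 9\right)^{2} = - 17^{2} = \left(-1\right) 289 = -289$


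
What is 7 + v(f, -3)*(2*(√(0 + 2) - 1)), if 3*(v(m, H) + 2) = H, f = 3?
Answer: 13 - 6*√2 ≈ 4.5147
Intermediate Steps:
v(m, H) = -2 + H/3
7 + v(f, -3)*(2*(√(0 + 2) - 1)) = 7 + (-2 + (⅓)*(-3))*(2*(√(0 + 2) - 1)) = 7 + (-2 - 1)*(2*(√2 - 1)) = 7 - 6*(-1 + √2) = 7 - 3*(-2 + 2*√2) = 7 + (6 - 6*√2) = 13 - 6*√2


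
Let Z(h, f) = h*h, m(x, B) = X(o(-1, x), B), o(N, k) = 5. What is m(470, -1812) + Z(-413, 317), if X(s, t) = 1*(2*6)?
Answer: 170581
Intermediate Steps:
X(s, t) = 12 (X(s, t) = 1*12 = 12)
m(x, B) = 12
Z(h, f) = h**2
m(470, -1812) + Z(-413, 317) = 12 + (-413)**2 = 12 + 170569 = 170581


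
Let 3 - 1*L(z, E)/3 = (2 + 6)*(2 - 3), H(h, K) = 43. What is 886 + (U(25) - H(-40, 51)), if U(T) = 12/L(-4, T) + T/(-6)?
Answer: 55387/66 ≈ 839.20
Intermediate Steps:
L(z, E) = 33 (L(z, E) = 9 - 3*(2 + 6)*(2 - 3) = 9 - 24*(-1) = 9 - 3*(-8) = 9 + 24 = 33)
U(T) = 4/11 - T/6 (U(T) = 12/33 + T/(-6) = 12*(1/33) + T*(-⅙) = 4/11 - T/6)
886 + (U(25) - H(-40, 51)) = 886 + ((4/11 - ⅙*25) - 1*43) = 886 + ((4/11 - 25/6) - 43) = 886 + (-251/66 - 43) = 886 - 3089/66 = 55387/66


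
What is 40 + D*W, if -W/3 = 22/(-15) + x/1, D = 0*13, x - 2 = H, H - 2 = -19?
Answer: 40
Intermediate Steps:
H = -17 (H = 2 - 19 = -17)
x = -15 (x = 2 - 17 = -15)
D = 0
W = 247/5 (W = -3*(22/(-15) - 15/1) = -3*(22*(-1/15) - 15*1) = -3*(-22/15 - 15) = -3*(-247/15) = 247/5 ≈ 49.400)
40 + D*W = 40 + 0*(247/5) = 40 + 0 = 40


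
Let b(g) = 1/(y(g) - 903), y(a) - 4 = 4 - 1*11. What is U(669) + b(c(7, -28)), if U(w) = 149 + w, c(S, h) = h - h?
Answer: 741107/906 ≈ 818.00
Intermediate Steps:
y(a) = -3 (y(a) = 4 + (4 - 1*11) = 4 + (4 - 11) = 4 - 7 = -3)
c(S, h) = 0
b(g) = -1/906 (b(g) = 1/(-3 - 903) = 1/(-906) = -1/906)
U(669) + b(c(7, -28)) = (149 + 669) - 1/906 = 818 - 1/906 = 741107/906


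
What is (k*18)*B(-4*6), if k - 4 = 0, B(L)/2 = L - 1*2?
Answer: -3744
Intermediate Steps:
B(L) = -4 + 2*L (B(L) = 2*(L - 1*2) = 2*(L - 2) = 2*(-2 + L) = -4 + 2*L)
k = 4 (k = 4 + 0 = 4)
(k*18)*B(-4*6) = (4*18)*(-4 + 2*(-4*6)) = 72*(-4 + 2*(-24)) = 72*(-4 - 48) = 72*(-52) = -3744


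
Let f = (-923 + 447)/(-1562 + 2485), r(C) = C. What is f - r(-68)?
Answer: 62288/923 ≈ 67.484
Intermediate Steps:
f = -476/923 ≈ -0.51571
f - r(-68) = -476/923 - 1*(-68) = -476/923 + 68 = 62288/923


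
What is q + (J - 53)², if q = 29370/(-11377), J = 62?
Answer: 892167/11377 ≈ 78.418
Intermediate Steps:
q = -29370/11377 (q = 29370*(-1/11377) = -29370/11377 ≈ -2.5815)
q + (J - 53)² = -29370/11377 + (62 - 53)² = -29370/11377 + 9² = -29370/11377 + 81 = 892167/11377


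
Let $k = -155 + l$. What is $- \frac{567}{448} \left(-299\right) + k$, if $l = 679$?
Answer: $\frac{57755}{64} \approx 902.42$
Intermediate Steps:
$k = 524$ ($k = -155 + 679 = 524$)
$- \frac{567}{448} \left(-299\right) + k = - \frac{567}{448} \left(-299\right) + 524 = \left(-567\right) \frac{1}{448} \left(-299\right) + 524 = \left(- \frac{81}{64}\right) \left(-299\right) + 524 = \frac{24219}{64} + 524 = \frac{57755}{64}$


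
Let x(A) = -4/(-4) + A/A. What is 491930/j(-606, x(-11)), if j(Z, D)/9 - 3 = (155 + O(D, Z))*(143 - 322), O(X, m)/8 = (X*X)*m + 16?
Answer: 245965/15392313 ≈ 0.015980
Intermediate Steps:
x(A) = 2 (x(A) = -4*(-1/4) + 1 = 1 + 1 = 2)
O(X, m) = 128 + 8*m*X**2 (O(X, m) = 8*((X*X)*m + 16) = 8*(X**2*m + 16) = 8*(m*X**2 + 16) = 8*(16 + m*X**2) = 128 + 8*m*X**2)
j(Z, D) = -455886 - 12888*Z*D**2 (j(Z, D) = 27 + 9*((155 + (128 + 8*Z*D**2))*(143 - 322)) = 27 + 9*((283 + 8*Z*D**2)*(-179)) = 27 + 9*(-50657 - 1432*Z*D**2) = 27 + (-455913 - 12888*Z*D**2) = -455886 - 12888*Z*D**2)
491930/j(-606, x(-11)) = 491930/(-455886 - 12888*(-606)*2**2) = 491930/(-455886 - 12888*(-606)*4) = 491930/(-455886 + 31240512) = 491930/30784626 = 491930*(1/30784626) = 245965/15392313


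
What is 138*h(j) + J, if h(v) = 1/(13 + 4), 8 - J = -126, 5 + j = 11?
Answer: 2416/17 ≈ 142.12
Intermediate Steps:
j = 6 (j = -5 + 11 = 6)
J = 134 (J = 8 - 1*(-126) = 8 + 126 = 134)
h(v) = 1/17
138*h(j) + J = 138*(1/17) + 134 = 138/17 + 134 = 2416/17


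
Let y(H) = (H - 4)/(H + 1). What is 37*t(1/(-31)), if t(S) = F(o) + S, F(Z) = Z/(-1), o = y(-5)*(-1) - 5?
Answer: 33115/124 ≈ 267.06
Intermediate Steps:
y(H) = (-4 + H)/(1 + H)
o = -29/4 (o = ((-4 - 5)/(1 - 5))*(-1) - 5 = (-9/(-4))*(-1) - 5 = -¼*(-9)*(-1) - 5 = (9/4)*(-1) - 5 = -9/4 - 5 = -29/4 ≈ -7.2500)
F(Z) = -Z (F(Z) = Z*(-1) = -Z)
t(S) = 29/4 + S (t(S) = -1*(-29/4) + S = 29/4 + S)
37*t(1/(-31)) = 37*(29/4 + 1/(-31)) = 37*(29/4 - 1/31) = 37*(895/124) = 33115/124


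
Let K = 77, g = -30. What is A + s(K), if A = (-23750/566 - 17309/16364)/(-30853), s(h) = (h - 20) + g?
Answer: 3857975778319/142880613236 ≈ 27.001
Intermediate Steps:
s(h) = -50 + h (s(h) = (h - 20) - 30 = (-20 + h) - 30 = -50 + h)
A = 199220947/142880613236 (A = (-23750*1/566 - 17309*1/16364)*(-1/30853) = (-11875/283 - 17309/16364)*(-1/30853) = -199220947/4631012*(-1/30853) = 199220947/142880613236 ≈ 0.0013943)
A + s(K) = 199220947/142880613236 + (-50 + 77) = 199220947/142880613236 + 27 = 3857975778319/142880613236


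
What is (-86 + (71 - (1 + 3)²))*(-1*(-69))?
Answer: -2139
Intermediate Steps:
(-86 + (71 - (1 + 3)²))*(-1*(-69)) = (-86 + (71 - 1*4²))*69 = (-86 + (71 - 1*16))*69 = (-86 + (71 - 16))*69 = (-86 + 55)*69 = -31*69 = -2139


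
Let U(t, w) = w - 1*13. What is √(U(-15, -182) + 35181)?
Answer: 7*√714 ≈ 187.05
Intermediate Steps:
U(t, w) = -13 + w (U(t, w) = w - 13 = -13 + w)
√(U(-15, -182) + 35181) = √((-13 - 182) + 35181) = √(-195 + 35181) = √34986 = 7*√714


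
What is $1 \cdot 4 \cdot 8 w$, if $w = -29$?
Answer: $-928$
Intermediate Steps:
$1 \cdot 4 \cdot 8 w = 1 \cdot 4 \cdot 8 \left(-29\right) = 4 \cdot 8 \left(-29\right) = 32 \left(-29\right) = -928$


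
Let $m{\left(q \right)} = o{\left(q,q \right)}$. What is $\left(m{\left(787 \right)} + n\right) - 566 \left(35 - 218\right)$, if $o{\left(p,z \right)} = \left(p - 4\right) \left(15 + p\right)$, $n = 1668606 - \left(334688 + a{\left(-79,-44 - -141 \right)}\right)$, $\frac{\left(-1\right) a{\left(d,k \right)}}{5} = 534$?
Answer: $2068132$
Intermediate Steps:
$a{\left(d,k \right)} = -2670$ ($a{\left(d,k \right)} = \left(-5\right) 534 = -2670$)
$n = 1336588$ ($n = 1668606 - 332018 = 1336588$)
$o{\left(p,z \right)} = \left(-4 + p\right) \left(15 + p\right)$
$m{\left(q \right)} = -60 + q^{2} + 11 q$
$\left(m{\left(787 \right)} + n\right) - 566 \left(35 - 218\right) = \left(\left(-60 + 787^{2} + 11 \cdot 787\right) + 1336588\right) - 566 \left(35 - 218\right) = \left(\left(-60 + 619369 + 8657\right) + 1336588\right) - -103578 = \left(627966 + 1336588\right) + 103578 = 1964554 + 103578 = 2068132$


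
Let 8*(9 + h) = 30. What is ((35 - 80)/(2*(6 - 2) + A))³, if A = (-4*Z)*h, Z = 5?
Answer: -91125/1442897 ≈ -0.063154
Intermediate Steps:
h = -21/4 (h = -9 + (⅛)*30 = -9 + 15/4 = -21/4 ≈ -5.2500)
A = 105 (A = -4*5*(-21/4) = -20*(-21/4) = 105)
((35 - 80)/(2*(6 - 2) + A))³ = ((35 - 80)/(2*(6 - 2) + 105))³ = (-45/(2*4 + 105))³ = (-45/(8 + 105))³ = (-45/113)³ = -91125/1442897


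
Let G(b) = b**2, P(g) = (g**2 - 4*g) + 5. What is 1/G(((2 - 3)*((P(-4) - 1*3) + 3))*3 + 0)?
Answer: 1/12321 ≈ 8.1162e-5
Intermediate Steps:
P(g) = 5 + g**2 - 4*g
1/G(((2 - 3)*((P(-4) - 1*3) + 3))*3 + 0) = 1/((((2 - 3)*(((5 + (-4)**2 - 4*(-4)) - 1*3) + 3))*3 + 0)**2) = 1/((-(((5 + 16 + 16) - 3) + 3)*3 + 0)**2) = 1/((-((37 - 3) + 3)*3 + 0)**2) = 1/((-(34 + 3)*3 + 0)**2) = 1/((-1*37*3 + 0)**2) = 1/((-37*3 + 0)**2) = 1/((-111 + 0)**2) = 1/((-111)**2) = 1/12321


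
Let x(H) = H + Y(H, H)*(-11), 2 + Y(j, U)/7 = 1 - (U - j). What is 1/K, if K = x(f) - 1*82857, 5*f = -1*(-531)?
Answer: -5/413369 ≈ -1.2096e-5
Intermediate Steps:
Y(j, U) = -7 - 7*U + 7*j (Y(j, U) = -14 + 7*(1 - (U - j)) = -14 + 7*(1 + (j - U)) = -14 + 7*(1 + j - U) = -14 + (7 - 7*U + 7*j) = -7 - 7*U + 7*j)
f = 531/5 (f = (-1*(-531))/5 = (1/5)*531 = 531/5 ≈ 106.20)
x(H) = 77 + H (x(H) = H + (-7 - 7*H + 7*H)*(-11) = H - 7*(-11) = H + 77 = 77 + H)
K = -413369/5 (K = (77 + 531/5) - 1*82857 = 916/5 - 82857 = -413369/5 ≈ -82674.)
1/K = 1/(-413369/5) = -5/413369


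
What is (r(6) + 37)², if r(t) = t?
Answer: 1849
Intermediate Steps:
(r(6) + 37)² = (6 + 37)² = 43² = 1849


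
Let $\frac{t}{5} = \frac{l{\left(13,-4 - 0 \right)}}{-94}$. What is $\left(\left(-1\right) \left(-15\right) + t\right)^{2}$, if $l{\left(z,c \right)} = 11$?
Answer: $\frac{1836025}{8836} \approx 207.79$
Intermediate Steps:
$t = - \frac{55}{94}$ ($t = 5 \frac{11}{-94} = 5 \cdot 11 \left(- \frac{1}{94}\right) = 5 \left(- \frac{11}{94}\right) = - \frac{55}{94} \approx -0.58511$)
$\left(\left(-1\right) \left(-15\right) + t\right)^{2} = \left(\left(-1\right) \left(-15\right) - \frac{55}{94}\right)^{2} = \left(15 - \frac{55}{94}\right)^{2} = \left(\frac{1355}{94}\right)^{2} = \frac{1836025}{8836}$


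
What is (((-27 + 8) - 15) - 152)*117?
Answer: -21762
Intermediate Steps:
(((-27 + 8) - 15) - 152)*117 = ((-19 - 15) - 152)*117 = (-34 - 152)*117 = -186*117 = -21762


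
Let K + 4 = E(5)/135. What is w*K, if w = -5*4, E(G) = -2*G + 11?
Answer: 2156/27 ≈ 79.852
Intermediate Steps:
E(G) = 11 - 2*G
w = -20
K = -539/135 (K = -4 + (11 - 2*5)/135 = -4 + (11 - 10)*(1/135) = -4 + 1*(1/135) = -4 + 1/135 = -539/135 ≈ -3.9926)
w*K = -20*(-539/135) = 2156/27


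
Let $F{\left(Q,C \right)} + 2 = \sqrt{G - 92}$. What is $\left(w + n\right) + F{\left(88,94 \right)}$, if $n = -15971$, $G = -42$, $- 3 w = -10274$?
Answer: $- \frac{37645}{3} + i \sqrt{134} \approx -12548.0 + 11.576 i$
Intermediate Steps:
$w = \frac{10274}{3}$ ($w = \left(- \frac{1}{3}\right) \left(-10274\right) = \frac{10274}{3} \approx 3424.7$)
$F{\left(Q,C \right)} = -2 + i \sqrt{134}$ ($F{\left(Q,C \right)} = -2 + \sqrt{-42 - 92} = -2 + \sqrt{-134} = -2 + i \sqrt{134}$)
$\left(w + n\right) + F{\left(88,94 \right)} = \left(\frac{10274}{3} - 15971\right) - \left(2 - i \sqrt{134}\right) = - \frac{37639}{3} - \left(2 - i \sqrt{134}\right) = - \frac{37645}{3} + i \sqrt{134}$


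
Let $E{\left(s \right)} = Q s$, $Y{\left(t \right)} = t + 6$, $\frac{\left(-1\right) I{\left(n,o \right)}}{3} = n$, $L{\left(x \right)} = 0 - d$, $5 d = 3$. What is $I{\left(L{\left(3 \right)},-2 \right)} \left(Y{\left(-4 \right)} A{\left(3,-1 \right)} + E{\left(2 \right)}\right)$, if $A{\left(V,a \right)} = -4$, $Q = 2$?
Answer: $- \frac{36}{5} \approx -7.2$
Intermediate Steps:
$d = \frac{3}{5}$ ($d = \frac{1}{5} \cdot 3 = \frac{3}{5} \approx 0.6$)
$L{\left(x \right)} = - \frac{3}{5}$ ($L{\left(x \right)} = 0 - \frac{3}{5} = - \frac{3}{5}$)
$I{\left(n,o \right)} = - 3 n$
$Y{\left(t \right)} = 6 + t$
$E{\left(s \right)} = 2 s$
$I{\left(L{\left(3 \right)},-2 \right)} \left(Y{\left(-4 \right)} A{\left(3,-1 \right)} + E{\left(2 \right)}\right) = \left(-3\right) \left(- \frac{3}{5}\right) \left(\left(6 - 4\right) \left(-4\right) + 2 \cdot 2\right) = \frac{9 \left(2 \left(-4\right) + 4\right)}{5} = \frac{9 \left(-8 + 4\right)}{5} = \frac{9}{5} \left(-4\right) = - \frac{36}{5}$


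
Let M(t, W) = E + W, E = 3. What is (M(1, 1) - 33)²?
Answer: 841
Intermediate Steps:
M(t, W) = 3 + W
(M(1, 1) - 33)² = ((3 + 1) - 33)² = (4 - 33)² = (-29)² = 841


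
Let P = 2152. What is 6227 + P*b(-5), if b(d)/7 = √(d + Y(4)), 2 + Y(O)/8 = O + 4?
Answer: 6227 + 15064*√43 ≈ 1.0501e+5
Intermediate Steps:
Y(O) = 16 + 8*O (Y(O) = -16 + 8*(O + 4) = -16 + 8*(4 + O) = -16 + (32 + 8*O) = 16 + 8*O)
b(d) = 7*√(48 + d) (b(d) = 7*√(d + (16 + 8*4)) = 7*√(d + (16 + 32)) = 7*√(d + 48) = 7*√(48 + d))
6227 + P*b(-5) = 6227 + 2152*(7*√(48 - 5)) = 6227 + 2152*(7*√43) = 6227 + 15064*√43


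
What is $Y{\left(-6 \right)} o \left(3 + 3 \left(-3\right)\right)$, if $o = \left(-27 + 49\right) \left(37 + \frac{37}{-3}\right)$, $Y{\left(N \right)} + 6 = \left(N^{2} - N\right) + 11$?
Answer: $-153032$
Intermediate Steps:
$Y{\left(N \right)} = 5 + N^{2} - N$ ($Y{\left(N \right)} = -6 + \left(\left(N^{2} - N\right) + 11\right) = -6 + \left(11 + N^{2} - N\right) = 5 + N^{2} - N$)
$o = \frac{1628}{3}$ ($o = 22 \left(37 + 37 \left(- \frac{1}{3}\right)\right) = 22 \left(37 - \frac{37}{3}\right) = 22 \cdot \frac{74}{3} = \frac{1628}{3} \approx 542.67$)
$Y{\left(-6 \right)} o \left(3 + 3 \left(-3\right)\right) = \left(5 + \left(-6\right)^{2} - -6\right) \frac{1628}{3} \left(3 + 3 \left(-3\right)\right) = \left(5 + 36 + 6\right) \frac{1628}{3} \left(3 - 9\right) = 47 \cdot \frac{1628}{3} \left(-6\right) = \frac{76516}{3} \left(-6\right) = -153032$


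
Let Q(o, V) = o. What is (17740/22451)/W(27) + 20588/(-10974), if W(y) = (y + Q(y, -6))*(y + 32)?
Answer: -2079720376/1108697733 ≈ -1.8758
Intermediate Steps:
W(y) = 2*y*(32 + y) (W(y) = (y + y)*(y + 32) = (2*y)*(32 + y) = 2*y*(32 + y))
(17740/22451)/W(27) + 20588/(-10974) = (17740/22451)/((2*27*(32 + 27))) + 20588/(-10974) = (17740*(1/22451))/((2*27*59)) + 20588*(-1/10974) = (17740/22451)/3186 - 10294/5487 = (17740/22451)*(1/3186) - 10294/5487 = 8870/35764443 - 10294/5487 = -2079720376/1108697733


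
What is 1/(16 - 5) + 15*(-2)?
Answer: -329/11 ≈ -29.909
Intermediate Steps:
1/(16 - 5) + 15*(-2) = 1/11 - 30 = -329/11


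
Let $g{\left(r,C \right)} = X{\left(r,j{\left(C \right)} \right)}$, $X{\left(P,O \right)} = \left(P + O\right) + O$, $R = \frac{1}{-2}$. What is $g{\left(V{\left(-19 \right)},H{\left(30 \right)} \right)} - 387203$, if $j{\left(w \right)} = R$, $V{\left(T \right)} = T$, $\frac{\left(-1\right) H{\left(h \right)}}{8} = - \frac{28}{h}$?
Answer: $-387223$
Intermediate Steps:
$R = - \frac{1}{2} \approx -0.5$
$H{\left(h \right)} = \frac{224}{h}$ ($H{\left(h \right)} = - 8 \left(- \frac{28}{h}\right) = \frac{224}{h}$)
$j{\left(w \right)} = - \frac{1}{2}$
$X{\left(P,O \right)} = P + 2 O$ ($X{\left(P,O \right)} = \left(O + P\right) + O = P + 2 O$)
$g{\left(r,C \right)} = -1 + r$ ($g{\left(r,C \right)} = r + 2 \left(- \frac{1}{2}\right) = r - 1 = -1 + r$)
$g{\left(V{\left(-19 \right)},H{\left(30 \right)} \right)} - 387203 = \left(-1 - 19\right) - 387203 = -20 - 387203 = -387223$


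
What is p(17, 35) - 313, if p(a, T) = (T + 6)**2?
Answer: 1368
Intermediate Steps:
p(a, T) = (6 + T)**2
p(17, 35) - 313 = (6 + 35)**2 - 313 = 41**2 - 313 = 1681 - 313 = 1368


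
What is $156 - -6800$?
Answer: $6956$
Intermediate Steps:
$156 - -6800 = 156 + 6800 = 6956$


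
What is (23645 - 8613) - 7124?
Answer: 7908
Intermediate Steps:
(23645 - 8613) - 7124 = 15032 - 7124 = 7908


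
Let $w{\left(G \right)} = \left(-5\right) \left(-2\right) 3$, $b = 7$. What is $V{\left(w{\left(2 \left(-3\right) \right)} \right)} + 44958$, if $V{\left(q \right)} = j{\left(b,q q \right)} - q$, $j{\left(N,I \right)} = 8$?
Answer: $44936$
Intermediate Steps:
$w{\left(G \right)} = 30$ ($w{\left(G \right)} = 10 \cdot 3 = 30$)
$V{\left(q \right)} = 8 - q$
$V{\left(w{\left(2 \left(-3\right) \right)} \right)} + 44958 = \left(8 - 30\right) + 44958 = -22 + 44958 = 44936$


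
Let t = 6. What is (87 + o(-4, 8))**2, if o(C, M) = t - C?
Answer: 9409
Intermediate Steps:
o(C, M) = 6 - C
(87 + o(-4, 8))**2 = (87 + (6 - 1*(-4)))**2 = (87 + (6 + 4))**2 = (87 + 10)**2 = 97**2 = 9409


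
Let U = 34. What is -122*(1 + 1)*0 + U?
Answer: 34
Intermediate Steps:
-122*(1 + 1)*0 + U = -122*(1 + 1)*0 + 34 = -244*0 + 34 = -122*0 + 34 = 0 + 34 = 34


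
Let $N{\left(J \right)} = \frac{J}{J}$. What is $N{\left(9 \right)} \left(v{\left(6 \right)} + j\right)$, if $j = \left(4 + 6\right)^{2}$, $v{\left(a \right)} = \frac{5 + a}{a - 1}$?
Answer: $\frac{511}{5} \approx 102.2$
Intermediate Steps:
$v{\left(a \right)} = \frac{5 + a}{-1 + a}$
$N{\left(J \right)} = 1$
$j = 100$ ($j = 10^{2} = 100$)
$N{\left(9 \right)} \left(v{\left(6 \right)} + j\right) = 1 \left(\frac{5 + 6}{-1 + 6} + 100\right) = 1 \left(\frac{1}{5} \cdot 11 + 100\right) = 1 \left(\frac{11}{5} + 100\right) = 1 \cdot \frac{511}{5} = \frac{511}{5}$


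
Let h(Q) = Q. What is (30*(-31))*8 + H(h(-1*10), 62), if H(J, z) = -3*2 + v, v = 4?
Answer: -7442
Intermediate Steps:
H(J, z) = -2 (H(J, z) = -3*2 + 4 = -6 + 4 = -2)
(30*(-31))*8 + H(h(-1*10), 62) = (30*(-31))*8 - 2 = -930*8 - 2 = -7440 - 2 = -7442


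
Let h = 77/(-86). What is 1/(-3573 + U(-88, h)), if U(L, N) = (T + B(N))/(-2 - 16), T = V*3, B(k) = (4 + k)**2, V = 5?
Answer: -44376/158616191 ≈ -0.00027977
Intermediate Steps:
h = -77/86 (h = 77*(-1/86) = -77/86 ≈ -0.89535)
T = 15 (T = 5*3 = 15)
U(L, N) = -5/6 - (4 + N)**2/18 (U(L, N) = (15 + (4 + N)**2)/(-2 - 16) = (15 + (4 + N)**2)/(-18) = (15 + (4 + N)**2)*(-1/18) = -5/6 - (4 + N)**2/18)
1/(-3573 + U(-88, h)) = 1/(-3573 + (-5/6 - (4 - 77/86)**2/18)) = 1/(-3573 + (-5/6 - (267/86)**2/18)) = 1/(-3573 + (-5/6 - 1/18*71289/7396)) = 1/(-3573 + (-5/6 - 7921/14792)) = 1/(-3573 - 60743/44376) = 1/(-158616191/44376) = -44376/158616191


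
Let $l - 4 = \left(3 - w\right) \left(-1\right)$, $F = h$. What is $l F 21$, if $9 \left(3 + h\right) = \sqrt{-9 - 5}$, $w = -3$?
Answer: $126 - \frac{14 i \sqrt{14}}{3} \approx 126.0 - 17.461 i$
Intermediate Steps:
$h = -3 + \frac{i \sqrt{14}}{9}$ ($h = -3 + \frac{\sqrt{-9 - 5}}{9} = -3 + \frac{\sqrt{-14}}{9} = -3 + \frac{i \sqrt{14}}{9} \approx -3.0 + 0.41574 i$)
$F = -3 + \frac{i \sqrt{14}}{9} \approx -3.0 + 0.41574 i$
$l = -2$ ($l = 4 + \left(3 - -3\right) \left(-1\right) = 4 + \left(3 + 3\right) \left(-1\right) = 4 + 6 \left(-1\right) = 4 - 6 = -2$)
$l F 21 = - 2 \left(-3 + \frac{i \sqrt{14}}{9}\right) 21 = \left(6 - \frac{2 i \sqrt{14}}{9}\right) 21 = 126 - \frac{14 i \sqrt{14}}{3}$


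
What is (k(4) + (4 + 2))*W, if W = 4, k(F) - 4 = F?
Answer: 56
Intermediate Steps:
k(F) = 4 + F
(k(4) + (4 + 2))*W = ((4 + 4) + (4 + 2))*4 = (8 + 6)*4 = 14*4 = 56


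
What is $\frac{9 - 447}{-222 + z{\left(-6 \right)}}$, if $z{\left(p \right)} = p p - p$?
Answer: $\frac{73}{30} \approx 2.4333$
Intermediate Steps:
$z{\left(p \right)} = p^{2} - p$
$\frac{9 - 447}{-222 + z{\left(-6 \right)}} = \frac{9 - 447}{-222 - 6 \left(-1 - 6\right)} = - \frac{438}{-222 - -42} = - \frac{438}{-222 + 42} = - \frac{438}{-180} = \left(-438\right) \left(- \frac{1}{180}\right) = \frac{73}{30}$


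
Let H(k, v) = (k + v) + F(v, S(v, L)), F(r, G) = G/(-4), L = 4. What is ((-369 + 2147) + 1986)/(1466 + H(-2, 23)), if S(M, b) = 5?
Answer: 15056/5943 ≈ 2.5334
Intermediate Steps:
F(r, G) = -G/4 (F(r, G) = G*(-¼) = -G/4)
H(k, v) = -5/4 + k + v (H(k, v) = (k + v) - ¼*5 = (k + v) - 5/4 = -5/4 + k + v)
((-369 + 2147) + 1986)/(1466 + H(-2, 23)) = ((-369 + 2147) + 1986)/(1466 + (-5/4 - 2 + 23)) = (1778 + 1986)/(1466 + 79/4) = 3764/(5943/4) = 3764*(4/5943) = 15056/5943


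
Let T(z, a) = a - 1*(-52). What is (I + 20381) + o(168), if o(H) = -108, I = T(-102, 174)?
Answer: 20499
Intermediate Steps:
T(z, a) = 52 + a (T(z, a) = a + 52 = 52 + a)
I = 226 (I = 52 + 174 = 226)
(I + 20381) + o(168) = (226 + 20381) - 108 = 20607 - 108 = 20499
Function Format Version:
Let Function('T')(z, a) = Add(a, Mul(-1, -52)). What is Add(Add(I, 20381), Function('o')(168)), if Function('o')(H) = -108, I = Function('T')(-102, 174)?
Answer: 20499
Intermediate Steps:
Function('T')(z, a) = Add(52, a) (Function('T')(z, a) = Add(a, 52) = Add(52, a))
I = 226 (I = Add(52, 174) = 226)
Add(Add(I, 20381), Function('o')(168)) = Add(Add(226, 20381), -108) = Add(20607, -108) = 20499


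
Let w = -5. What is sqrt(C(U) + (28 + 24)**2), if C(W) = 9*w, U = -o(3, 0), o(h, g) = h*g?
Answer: sqrt(2659) ≈ 51.565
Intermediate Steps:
o(h, g) = g*h
U = 0 (U = -0*3 = -1*0 = 0)
C(W) = -45 (C(W) = 9*(-5) = -45)
sqrt(C(U) + (28 + 24)**2) = sqrt(-45 + (28 + 24)**2) = sqrt(-45 + 52**2) = sqrt(-45 + 2704) = sqrt(2659)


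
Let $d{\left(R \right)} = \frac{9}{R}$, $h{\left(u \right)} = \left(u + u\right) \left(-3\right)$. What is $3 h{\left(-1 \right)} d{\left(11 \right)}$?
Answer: $\frac{162}{11} \approx 14.727$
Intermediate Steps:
$h{\left(u \right)} = - 6 u$ ($h{\left(u \right)} = 2 u \left(-3\right) = - 6 u$)
$3 h{\left(-1 \right)} d{\left(11 \right)} = 3 \left(\left(-6\right) \left(-1\right)\right) \frac{9}{11} = 3 \cdot 6 \cdot 9 \cdot \frac{1}{11} = 18 \cdot \frac{9}{11} = \frac{162}{11}$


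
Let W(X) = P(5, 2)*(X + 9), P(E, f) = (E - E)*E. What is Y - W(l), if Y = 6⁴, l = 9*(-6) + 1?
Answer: 1296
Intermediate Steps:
l = -53 (l = -54 + 1 = -53)
P(E, f) = 0 (P(E, f) = 0*E = 0)
W(X) = 0 (W(X) = 0*(X + 9) = 0*(9 + X) = 0)
Y = 1296
Y - W(l) = 1296 - 1*0 = 1296 + 0 = 1296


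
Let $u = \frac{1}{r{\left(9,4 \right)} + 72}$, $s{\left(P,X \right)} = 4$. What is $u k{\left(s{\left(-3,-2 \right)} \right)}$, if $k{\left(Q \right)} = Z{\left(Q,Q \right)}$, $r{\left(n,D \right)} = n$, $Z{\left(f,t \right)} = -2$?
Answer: $- \frac{2}{81} \approx -0.024691$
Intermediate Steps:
$k{\left(Q \right)} = -2$
$u = \frac{1}{81}$ ($u = \frac{1}{9 + 72} = \frac{1}{81} \approx 0.012346$)
$u k{\left(s{\left(-3,-2 \right)} \right)} = \frac{1}{81} \left(-2\right) = - \frac{2}{81}$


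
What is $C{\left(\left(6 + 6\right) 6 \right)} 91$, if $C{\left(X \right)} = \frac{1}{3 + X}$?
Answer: $\frac{91}{75} \approx 1.2133$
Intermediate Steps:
$C{\left(\left(6 + 6\right) 6 \right)} 91 = \frac{1}{3 + \left(6 + 6\right) 6} \cdot 91 = \frac{1}{3 + 12 \cdot 6} \cdot 91 = \frac{1}{3 + 72} \cdot 91 = \frac{1}{75} \cdot 91 = \frac{91}{75}$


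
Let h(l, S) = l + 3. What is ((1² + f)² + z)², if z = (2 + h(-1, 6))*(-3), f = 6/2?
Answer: 16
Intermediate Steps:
h(l, S) = 3 + l
f = 3 (f = 6*(½) = 3)
z = -12 (z = (2 + (3 - 1))*(-3) = (2 + 2)*(-3) = 4*(-3) = -12)
((1² + f)² + z)² = ((1² + 3)² - 12)² = ((1 + 3)² - 12)² = (4² - 12)² = (16 - 12)² = 4² = 16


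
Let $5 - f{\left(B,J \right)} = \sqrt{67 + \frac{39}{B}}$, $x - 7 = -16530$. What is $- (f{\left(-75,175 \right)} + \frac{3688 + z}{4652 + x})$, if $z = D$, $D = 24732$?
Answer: $- \frac{30935}{11871} + \frac{\sqrt{1662}}{5} \approx 5.5476$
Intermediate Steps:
$x = -16523$ ($x = 7 - 16530 = -16523$)
$f{\left(B,J \right)} = 5 - \sqrt{67 + \frac{39}{B}}$
$z = 24732$
$- (f{\left(-75,175 \right)} + \frac{3688 + z}{4652 + x}) = - (\left(5 - \sqrt{67 + \frac{39}{-75}}\right) + \frac{3688 + 24732}{4652 - 16523}) = - (\left(5 - \sqrt{67 + 39 \left(- \frac{1}{75}\right)}\right) + \frac{28420}{-11871}) = - (\left(5 - \sqrt{67 - \frac{13}{25}}\right) + 28420 \left(- \frac{1}{11871}\right)) = - (\left(5 - \sqrt{\frac{1662}{25}}\right) - \frac{28420}{11871}) = - (\left(5 - \frac{\sqrt{1662}}{5}\right) - \frac{28420}{11871}) = - (\frac{30935}{11871} - \frac{\sqrt{1662}}{5}) = - \frac{30935}{11871} + \frac{\sqrt{1662}}{5}$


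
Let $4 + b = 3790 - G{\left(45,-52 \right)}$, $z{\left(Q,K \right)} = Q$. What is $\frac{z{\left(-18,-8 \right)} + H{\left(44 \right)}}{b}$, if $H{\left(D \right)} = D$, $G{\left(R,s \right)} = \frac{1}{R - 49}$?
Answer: $\frac{8}{1165} \approx 0.006867$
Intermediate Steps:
$G{\left(R,s \right)} = \frac{1}{-49 + R}$
$b = \frac{15145}{4}$ ($b = -4 + \left(3790 - \frac{1}{-49 + 45}\right) = -4 + \left(3790 - \frac{1}{-4}\right) = -4 + \left(3790 - - \frac{1}{4}\right) = -4 + \left(3790 + \frac{1}{4}\right) = -4 + \frac{15161}{4} = \frac{15145}{4} \approx 3786.3$)
$\frac{z{\left(-18,-8 \right)} + H{\left(44 \right)}}{b} = \frac{-18 + 44}{\frac{15145}{4}} = 26 \cdot \frac{4}{15145} = \frac{8}{1165}$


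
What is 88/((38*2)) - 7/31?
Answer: 549/589 ≈ 0.93209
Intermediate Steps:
88/((38*2)) - 7/31 = 88/76 - 7*1/31 = 88*(1/76) - 7/31 = 22/19 - 7/31 = 549/589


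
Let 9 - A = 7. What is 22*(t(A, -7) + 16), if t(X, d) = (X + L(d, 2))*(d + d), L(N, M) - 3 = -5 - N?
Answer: -1804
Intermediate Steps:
A = 2 (A = 9 - 1*7 = 9 - 7 = 2)
L(N, M) = -2 - N (L(N, M) = 3 + (-5 - N) = -2 - N)
t(X, d) = 2*d*(-2 + X - d) (t(X, d) = (X + (-2 - d))*(d + d) = (-2 + X - d)*(2*d) = 2*d*(-2 + X - d))
22*(t(A, -7) + 16) = 22*(2*(-7)*(-2 + 2 - 1*(-7)) + 16) = 22*(2*(-7)*(-2 + 2 + 7) + 16) = 22*(2*(-7)*7 + 16) = 22*(-98 + 16) = 22*(-82) = -1804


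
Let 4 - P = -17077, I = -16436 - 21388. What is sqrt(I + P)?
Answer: I*sqrt(20743) ≈ 144.02*I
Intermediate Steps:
I = -37824
P = 17081 (P = 4 - 1*(-17077) = 4 + 17077 = 17081)
sqrt(I + P) = sqrt(-37824 + 17081) = sqrt(-20743) = I*sqrt(20743)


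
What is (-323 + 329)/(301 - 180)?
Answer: 6/121 ≈ 0.049587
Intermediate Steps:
(-323 + 329)/(301 - 180) = 6/121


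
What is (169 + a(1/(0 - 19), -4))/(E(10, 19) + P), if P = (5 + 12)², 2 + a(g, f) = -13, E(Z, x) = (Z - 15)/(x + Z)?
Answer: 2233/4188 ≈ 0.53319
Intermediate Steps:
E(Z, x) = (-15 + Z)/(Z + x)
a(g, f) = -15 (a(g, f) = -2 - 13 = -15)
P = 289 (P = 17² = 289)
(169 + a(1/(0 - 19), -4))/(E(10, 19) + P) = (169 - 15)/((-15 + 10)/(10 + 19) + 289) = 154/(-5/29 + 289) = 154/(8376/29) = 154*(29/8376) = 2233/4188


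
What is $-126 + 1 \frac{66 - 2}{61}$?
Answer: $- \frac{7622}{61} \approx -124.95$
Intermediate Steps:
$-126 + 1 \frac{66 - 2}{61} = -126 + 1 \cdot 64 \cdot \frac{1}{61} = -126 + 1 \cdot \frac{64}{61} = -126 + \frac{64}{61} = - \frac{7622}{61}$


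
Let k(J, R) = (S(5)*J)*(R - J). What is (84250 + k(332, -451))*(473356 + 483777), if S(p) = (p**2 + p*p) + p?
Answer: -13604047182890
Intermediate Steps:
S(p) = p + 2*p**2 (S(p) = (p**2 + p**2) + p = 2*p**2 + p = p + 2*p**2)
k(J, R) = 55*J*(R - J) (k(J, R) = ((5*(1 + 2*5))*J)*(R - J) = ((5*(1 + 10))*J)*(R - J) = ((5*11)*J)*(R - J) = (55*J)*(R - J) = 55*J*(R - J))
(84250 + k(332, -451))*(473356 + 483777) = (84250 + 55*332*(-451 - 1*332))*(473356 + 483777) = (84250 + 55*332*(-451 - 332))*957133 = (84250 + 55*332*(-783))*957133 = (84250 - 14297580)*957133 = -14213330*957133 = -13604047182890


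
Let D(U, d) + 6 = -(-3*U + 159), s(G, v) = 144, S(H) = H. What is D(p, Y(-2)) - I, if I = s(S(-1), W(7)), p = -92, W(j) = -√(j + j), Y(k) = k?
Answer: -585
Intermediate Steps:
W(j) = -√2*√j (W(j) = -√(2*j) = -√2*√j)
D(U, d) = -165 + 3*U (D(U, d) = -6 - (-3*U + 159) = -6 - (159 - 3*U) = -6 + (-159 + 3*U) = -165 + 3*U)
I = 144
D(p, Y(-2)) - I = (-165 + 3*(-92)) - 1*144 = (-165 - 276) - 144 = -441 - 144 = -585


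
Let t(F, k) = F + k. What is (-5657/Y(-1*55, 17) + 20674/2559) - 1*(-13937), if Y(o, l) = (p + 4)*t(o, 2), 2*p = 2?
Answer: 9471122368/678135 ≈ 13966.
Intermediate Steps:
p = 1 (p = (½)*2 = 1)
Y(o, l) = 10 + 5*o (Y(o, l) = (1 + 4)*(o + 2) = 5*(2 + o) = 10 + 5*o)
(-5657/Y(-1*55, 17) + 20674/2559) - 1*(-13937) = (-5657/(10 + 5*(-1*55)) + 20674/2559) - 1*(-13937) = (-5657/(10 + 5*(-55)) + 20674*(1/2559)) + 13937 = (-5657/(10 - 275) + 20674/2559) + 13937 = (-5657/(-265) + 20674/2559) + 13937 = (-5657*(-1/265) + 20674/2559) + 13937 = (5657/265 + 20674/2559) + 13937 = 19954873/678135 + 13937 = 9471122368/678135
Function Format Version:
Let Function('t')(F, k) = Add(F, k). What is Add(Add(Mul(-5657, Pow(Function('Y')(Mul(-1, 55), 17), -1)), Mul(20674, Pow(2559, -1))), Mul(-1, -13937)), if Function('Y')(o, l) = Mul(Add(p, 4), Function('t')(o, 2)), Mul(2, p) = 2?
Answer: Rational(9471122368, 678135) ≈ 13966.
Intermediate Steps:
p = 1 (p = Mul(Rational(1, 2), 2) = 1)
Function('Y')(o, l) = Add(10, Mul(5, o)) (Function('Y')(o, l) = Mul(Add(1, 4), Add(o, 2)) = Mul(5, Add(2, o)) = Add(10, Mul(5, o)))
Add(Add(Mul(-5657, Pow(Function('Y')(Mul(-1, 55), 17), -1)), Mul(20674, Pow(2559, -1))), Mul(-1, -13937)) = Add(Add(Mul(-5657, Pow(Add(10, Mul(5, Mul(-1, 55))), -1)), Mul(20674, Pow(2559, -1))), Mul(-1, -13937)) = Add(Add(Mul(-5657, Pow(Add(10, Mul(5, -55)), -1)), Mul(20674, Rational(1, 2559))), 13937) = Add(Add(Mul(-5657, Pow(Add(10, -275), -1)), Rational(20674, 2559)), 13937) = Add(Add(Mul(-5657, Pow(-265, -1)), Rational(20674, 2559)), 13937) = Add(Add(Mul(-5657, Rational(-1, 265)), Rational(20674, 2559)), 13937) = Add(Add(Rational(5657, 265), Rational(20674, 2559)), 13937) = Add(Rational(19954873, 678135), 13937) = Rational(9471122368, 678135)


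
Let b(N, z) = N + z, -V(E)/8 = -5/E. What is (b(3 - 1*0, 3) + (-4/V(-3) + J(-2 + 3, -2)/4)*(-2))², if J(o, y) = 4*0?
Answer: 729/25 ≈ 29.160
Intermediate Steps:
V(E) = 40/E (V(E) = -(-40)/E = 40/E)
J(o, y) = 0
(b(3 - 1*0, 3) + (-4/V(-3) + J(-2 + 3, -2)/4)*(-2))² = (((3 - 1*0) + 3) + (-4/(40/(-3)) + 0/4)*(-2))² = (((3 + 0) + 3) + (-4/(40*(-⅓)) + 0*(¼))*(-2))² = ((3 + 3) + (-4/(-40/3) + 0)*(-2))² = (6 + (-4*(-3/40) + 0)*(-2))² = (6 + (3/10 + 0)*(-2))² = (6 + (3/10)*(-2))² = (6 - ⅗)² = (27/5)² = 729/25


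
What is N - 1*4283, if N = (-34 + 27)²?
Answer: -4234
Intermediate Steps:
N = 49 (N = (-7)² = 49)
N - 1*4283 = 49 - 1*4283 = 49 - 4283 = -4234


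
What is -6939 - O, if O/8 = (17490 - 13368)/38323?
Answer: -265956273/38323 ≈ -6939.9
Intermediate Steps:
O = 32976/38323 (O = 8*((17490 - 13368)/38323) = 8*(4122*(1/38323)) = 8*(4122/38323) = 32976/38323 ≈ 0.86048)
-6939 - O = -6939 - 1*32976/38323 = -6939 - 32976/38323 = -265956273/38323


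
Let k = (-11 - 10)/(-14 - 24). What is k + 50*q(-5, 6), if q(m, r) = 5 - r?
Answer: -1879/38 ≈ -49.447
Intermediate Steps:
k = 21/38 (k = -21/(-38) = -21*(-1/38) = 21/38 ≈ 0.55263)
k + 50*q(-5, 6) = 21/38 + 50*(5 - 1*6) = 21/38 + 50*(5 - 6) = 21/38 + 50*(-1) = 21/38 - 50 = -1879/38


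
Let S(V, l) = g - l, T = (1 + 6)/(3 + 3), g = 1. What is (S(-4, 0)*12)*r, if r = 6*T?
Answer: 84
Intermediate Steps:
T = 7/6 ≈ 1.1667
S(V, l) = 1 - l
r = 7 (r = 6*(7/6) = 7)
(S(-4, 0)*12)*r = ((1 - 1*0)*12)*7 = ((1 + 0)*12)*7 = (1*12)*7 = 12*7 = 84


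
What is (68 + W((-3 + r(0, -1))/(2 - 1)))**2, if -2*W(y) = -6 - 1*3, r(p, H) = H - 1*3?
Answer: 21025/4 ≈ 5256.3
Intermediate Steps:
r(p, H) = -3 + H (r(p, H) = H - 3 = -3 + H)
W(y) = 9/2 (W(y) = -(-6 - 1*3)/2 = -(-6 - 3)/2 = -1/2*(-9) = 9/2)
(68 + W((-3 + r(0, -1))/(2 - 1)))**2 = (68 + 9/2)**2 = (145/2)**2 = 21025/4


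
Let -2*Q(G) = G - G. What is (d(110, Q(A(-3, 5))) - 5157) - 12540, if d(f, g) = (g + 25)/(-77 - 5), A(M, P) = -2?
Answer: -1451179/82 ≈ -17697.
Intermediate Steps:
Q(G) = 0 (Q(G) = -(G - G)/2 = -½*0 = 0)
d(f, g) = -25/82 - g/82 (d(f, g) = (25 + g)/(-82) = (25 + g)*(-1/82) = -25/82 - g/82)
(d(110, Q(A(-3, 5))) - 5157) - 12540 = ((-25/82 - 1/82*0) - 5157) - 12540 = ((-25/82 + 0) - 5157) - 12540 = (-25/82 - 5157) - 12540 = -422899/82 - 12540 = -1451179/82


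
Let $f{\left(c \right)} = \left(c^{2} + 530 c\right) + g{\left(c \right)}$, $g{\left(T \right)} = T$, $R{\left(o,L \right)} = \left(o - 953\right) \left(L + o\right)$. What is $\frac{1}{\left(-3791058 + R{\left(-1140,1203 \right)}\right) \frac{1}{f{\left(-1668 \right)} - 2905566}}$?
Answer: $\frac{336350}{1307639} \approx 0.25722$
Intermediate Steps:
$R{\left(o,L \right)} = \left(-953 + o\right) \left(L + o\right)$
$f{\left(c \right)} = c^{2} + 531 c$ ($f{\left(c \right)} = \left(c^{2} + 530 c\right) + c = c^{2} + 531 c$)
$\frac{1}{\left(-3791058 + R{\left(-1140,1203 \right)}\right) \frac{1}{f{\left(-1668 \right)} - 2905566}} = \frac{1}{\left(-3791058 + \left(\left(-1140\right)^{2} - 1146459 - -1086420 + 1203 \left(-1140\right)\right)\right) \frac{1}{- 1668 \left(531 - 1668\right) - 2905566}} = \frac{1}{\left(-3791058 + \left(1299600 - 1146459 + 1086420 - 1371420\right)\right) \frac{1}{\left(-1668\right) \left(-1137\right) - 2905566}} = \frac{1}{\left(-3791058 - 131859\right) \frac{1}{1896516 - 2905566}} = \frac{1}{\left(-3922917\right) \frac{1}{-1009050}} = \frac{1}{\left(-3922917\right) \left(- \frac{1}{1009050}\right)} = \frac{1}{\frac{1307639}{336350}} = \frac{336350}{1307639}$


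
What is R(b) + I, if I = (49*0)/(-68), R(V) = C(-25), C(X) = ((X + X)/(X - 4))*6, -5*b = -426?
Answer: 300/29 ≈ 10.345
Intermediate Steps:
b = 426/5 (b = -⅕*(-426) = 426/5 ≈ 85.200)
C(X) = 12*X/(-4 + X) (C(X) = ((2*X)/(-4 + X))*6 = (2*X/(-4 + X))*6 = 12*X/(-4 + X))
R(V) = 300/29 (R(V) = 12*(-25)/(-4 - 25) = 12*(-25)/(-29) = 12*(-25)*(-1/29) = 300/29)
I = 0 (I = 0*(-1/68) = 0)
R(b) + I = 300/29 + 0 = 300/29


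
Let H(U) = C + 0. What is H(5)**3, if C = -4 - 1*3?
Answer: -343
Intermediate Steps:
C = -7 (C = -4 - 3 = -7)
H(U) = -7 (H(U) = -7 + 0 = -7)
H(5)**3 = (-7)**3 = -343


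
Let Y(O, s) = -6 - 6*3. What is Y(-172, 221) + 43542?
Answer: 43518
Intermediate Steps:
Y(O, s) = -24 (Y(O, s) = -6 - 18 = -24)
Y(-172, 221) + 43542 = -24 + 43542 = 43518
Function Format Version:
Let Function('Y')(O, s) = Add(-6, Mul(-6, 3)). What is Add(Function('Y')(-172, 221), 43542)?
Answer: 43518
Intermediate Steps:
Function('Y')(O, s) = -24 (Function('Y')(O, s) = Add(-6, -18) = -24)
Add(Function('Y')(-172, 221), 43542) = Add(-24, 43542) = 43518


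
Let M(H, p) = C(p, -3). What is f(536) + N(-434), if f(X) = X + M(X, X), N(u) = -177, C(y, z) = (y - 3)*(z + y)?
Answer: 284448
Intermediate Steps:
C(y, z) = (-3 + y)*(y + z)
M(H, p) = 9 + p² - 6*p (M(H, p) = p² - 3*p - 3*(-3) + p*(-3) = p² - 3*p + 9 - 3*p = 9 + p² - 6*p)
f(X) = 9 + X² - 5*X (f(X) = X + (9 + X² - 6*X) = 9 + X² - 5*X)
f(536) + N(-434) = (9 + 536² - 5*536) - 177 = (9 + 287296 - 2680) - 177 = 284625 - 177 = 284448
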